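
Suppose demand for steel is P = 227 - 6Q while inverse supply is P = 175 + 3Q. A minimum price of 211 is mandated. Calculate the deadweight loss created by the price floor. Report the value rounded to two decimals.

43.56

Free-market equilibrium: 227 - 6Q = 175 + 3Q gives Q* = 5.7778, P* = 192.3333.
At the floor price 211, quantity demanded is (227 - 211)/6 = 2.6667; demand is the short side, so Q = 2.6667 trades at P = 211.
At Q = 2.6667 the demand price is 211 and the supply price is 183. Deadweight loss is the triangle between the curves from 2.6667 to 5.7778: (1/2)(211 - 183)(5.7778 - 2.6667) = 43.5556.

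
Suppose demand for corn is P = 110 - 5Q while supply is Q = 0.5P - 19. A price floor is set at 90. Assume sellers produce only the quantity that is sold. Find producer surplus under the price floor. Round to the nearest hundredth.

Rewriting supply in inverse form: P = 38 + 2Q.
Without the control, 110 - 5Q = 38 + 2Q so Q* = 10.2857 and P* = 58.5714.
At the floor price 90, quantity demanded is (110 - 90)/5 = 4; demand is the short side, so Q = 4 trades at P = 90.
The supply price at Q = 4 is 46. PS is the trapezoid between 90 and supply over [0, 4]: (1/2)[(90 - 38) + (90 - 46)](4) = 192.

192.00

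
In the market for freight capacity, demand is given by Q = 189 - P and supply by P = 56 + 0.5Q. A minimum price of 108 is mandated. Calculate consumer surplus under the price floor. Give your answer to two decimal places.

3280.50

Rewriting demand in inverse form: P = 189 - Q.
Free-market equilibrium: 189 - Q = 56 + 0.5Q gives Q* = 88.6667, P* = 100.3333.
At P = 108, buyers demand (189 - 108)/1 = 81 while sellers would supply more, so the quantity traded is 81 at price 108.
CS is the triangle under demand above 108: (1/2)(81)(189 - 108) = 3280.5.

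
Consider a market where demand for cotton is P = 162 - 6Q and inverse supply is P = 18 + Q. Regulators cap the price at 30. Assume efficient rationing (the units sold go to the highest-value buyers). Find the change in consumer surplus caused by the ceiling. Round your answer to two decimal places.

Free-market equilibrium: 162 - 6Q = 18 + Q gives Q* = 20.5714, P* = 38.5714.
At P = 30, sellers supply (30 - 18)/1 = 12 while buyers want more, so the quantity traded is 12 at price 30.
CS goes from (1/2)(20.5714)(123.4286) = 1269.551 to 1152 (computed as (162 - 30)(12) - (1/2)(6)(12)^2), a change of -117.551.

-117.55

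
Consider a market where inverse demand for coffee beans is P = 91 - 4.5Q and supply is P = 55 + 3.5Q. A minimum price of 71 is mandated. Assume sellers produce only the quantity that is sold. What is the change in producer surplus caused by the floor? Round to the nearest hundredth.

Without the control, 91 - 4.5Q = 55 + 3.5Q so Q* = 4.5 and P* = 70.75.
At P = 71, buyers demand (91 - 71)/4.5 = 4.4444 while sellers would supply more, so the quantity traded is 4.4444 at price 71.
PS goes from (1/2)(4.5)(15.75) = 35.4375 to 36.5432 (computed as (71 - 55)(4.4444) - (1/2)(3.5)(4.4444)^2), a change of 1.1057.

1.11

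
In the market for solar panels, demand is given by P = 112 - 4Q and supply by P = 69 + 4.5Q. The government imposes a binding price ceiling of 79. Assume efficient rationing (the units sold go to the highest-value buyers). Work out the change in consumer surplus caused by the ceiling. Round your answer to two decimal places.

12.27

Without the control, 112 - 4Q = 69 + 4.5Q so Q* = 5.0588 and P* = 91.7647.
At the ceiling price 79, quantity supplied is (79 - 69)/4.5 = 2.2222; supply is the short side, so Q = 2.2222 trades at P = 79.
CS goes from (1/2)(5.0588)(20.2353) = 51.1834 to 63.4568 (computed as (112 - 79)(2.2222) - (1/2)(4)(2.2222)^2), a change of 12.2734.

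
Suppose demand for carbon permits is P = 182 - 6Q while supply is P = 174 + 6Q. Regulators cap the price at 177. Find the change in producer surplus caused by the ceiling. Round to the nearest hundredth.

Without the control, 182 - 6Q = 174 + 6Q so Q* = 0.6667 and P* = 178.
At P = 177, sellers supply (177 - 174)/6 = 0.5 while buyers want more, so the quantity traded is 0.5 at price 177.
PS goes from (1/2)(0.6667)(4) = 1.3333 to 0.75 (computed as (177 - 174)(0.5) - (1/2)(6)(0.5)^2), a change of -0.5833.

-0.58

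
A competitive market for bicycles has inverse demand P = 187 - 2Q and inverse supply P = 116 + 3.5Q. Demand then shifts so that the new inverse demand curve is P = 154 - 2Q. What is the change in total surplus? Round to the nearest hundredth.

-327.00

Initial equilibrium: Q_0 = 12.9091, P_0 = 161.1818; CS_0 = (1/2)(12.9091)(25.8182) = 166.6446, PS_0 = (1/2)(12.9091)(45.1818) = 291.6281.
New equilibrium: 154 - 2Q = 116 + 3.5Q gives Q_1 = 6.9091, P_1 = 140.1818; CS_1 = 47.7355, PS_1 = 83.5372.
Change in total surplus = (47.7355 + 83.5372) - (166.6446 + 291.6281) = -327.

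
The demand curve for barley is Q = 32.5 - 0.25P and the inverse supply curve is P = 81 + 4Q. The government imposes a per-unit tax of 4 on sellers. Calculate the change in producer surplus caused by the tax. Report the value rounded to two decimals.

Rewriting demand in inverse form: P = 130 - 4Q.
Without the tax, 130 - 4Q = 81 + 4Q so Q* = 6.125 and P* = 105.5.
A tax on sellers shifts supply up by 4: 130 - 4Q = 81 + 4Q + 4, so Q_t = 5.625. Buyers pay P_b = 107.5; sellers receive P_s = P_b - 4 = 103.5.
Producers lose the trapezoid between P_s and P* out to Q_t plus the triangle from Q_t to Q*: change in PS = 63.2812 - 75.0312 = -11.75.

-11.75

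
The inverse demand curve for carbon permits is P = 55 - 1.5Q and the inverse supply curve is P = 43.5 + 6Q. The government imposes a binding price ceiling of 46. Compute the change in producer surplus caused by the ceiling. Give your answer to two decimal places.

-6.53

Without the control, 55 - 1.5Q = 43.5 + 6Q so Q* = 1.5333 and P* = 52.7.
At P = 46, sellers supply (46 - 43.5)/6 = 0.4167 while buyers want more, so the quantity traded is 0.4167 at price 46.
PS goes from (1/2)(1.5333)(9.2) = 7.0533 to 0.5208 (computed as (46 - 43.5)(0.4167) - (1/2)(6)(0.4167)^2), a change of -6.5325.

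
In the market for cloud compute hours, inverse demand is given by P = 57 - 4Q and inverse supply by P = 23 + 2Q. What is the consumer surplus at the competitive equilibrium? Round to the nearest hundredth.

64.22

Equilibrium: 57 - 4Q = 23 + 2Q, so Q* = 5.6667 and P* = 34.3333.
CS is the area between the demand curve and P* from 0 to Q*: (1/2)(5.6667)(22.6667) = 64.2222.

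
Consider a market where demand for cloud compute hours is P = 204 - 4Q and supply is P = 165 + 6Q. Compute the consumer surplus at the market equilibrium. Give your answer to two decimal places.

30.42

Equilibrium: 204 - 4Q = 165 + 6Q, so Q* = 3.9 and P* = 188.4.
CS is the area between the demand curve and P* from 0 to Q*: (1/2)(3.9)(15.6) = 30.42.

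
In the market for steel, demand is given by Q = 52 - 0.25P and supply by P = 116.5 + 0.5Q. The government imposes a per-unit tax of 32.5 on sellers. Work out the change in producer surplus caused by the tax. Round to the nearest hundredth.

-60.39

Rewriting demand in inverse form: P = 208 - 4Q.
Pre-tax equilibrium: 208 - 4Q = 116.5 + 0.5Q gives Q* = 20.3333, P* = 126.6667.
A tax on sellers shifts supply up by 32.5: 208 - 4Q = 116.5 + 0.5Q + 32.5, so Q_t = 13.1111. Buyers pay P_b = 155.5556; sellers receive P_s = P_b - 32.5 = 123.0556.
PS falls from (1/2)(20.3333)(10.1667) = 103.3611 to (1/2)(13.1111)(6.5556) = 42.9753, a change of -60.3858.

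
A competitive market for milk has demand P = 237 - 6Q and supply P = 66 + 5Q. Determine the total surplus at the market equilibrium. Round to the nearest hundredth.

1329.14

Setting demand equal to supply, 171 = 11Q, so Q* = 15.5455 and P* = 143.7273.
Total surplus is the full triangle between the curves from 0 to Q*: (1/2)(15.5455)(237 - 66) = 1329.1364.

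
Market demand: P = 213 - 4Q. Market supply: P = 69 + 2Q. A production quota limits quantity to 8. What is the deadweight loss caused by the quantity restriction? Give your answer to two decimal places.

Without the quota, 213 - 4Q = 69 + 2Q gives Q* = 24.
At Q = 8 the demand price is 213 - 4(8) = 181 and the supply price is 69 + 2(8) = 85.
Deadweight loss is the triangle between the curves from 8 to 24: (1/2)(181 - 85)(24 - 8) = 768.

768.00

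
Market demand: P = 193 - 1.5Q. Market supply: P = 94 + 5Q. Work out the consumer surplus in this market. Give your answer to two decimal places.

Equilibrium: 193 - 1.5Q = 94 + 5Q, so Q* = 15.2308 and P* = 170.1538.
The demand choke price is 193, so CS = (1/2)(Q*)(193 - P*) = (1/2)(15.2308)(22.8462) = 173.9822.

173.98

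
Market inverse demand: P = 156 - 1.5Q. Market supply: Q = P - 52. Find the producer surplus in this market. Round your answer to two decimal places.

Rewriting supply in inverse form: P = 52 + Q.
Equilibrium: 156 - 1.5Q = 52 + Q, so Q* = 41.6 and P* = 93.6.
The supply curve's price intercept is 52, so PS = (1/2)(Q*)(P* - 52) = (1/2)(41.6)(41.6) = 865.28.

865.28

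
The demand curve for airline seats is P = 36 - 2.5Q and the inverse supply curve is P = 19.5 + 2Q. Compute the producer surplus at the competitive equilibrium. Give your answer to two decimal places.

13.44

Equilibrium: 36 - 2.5Q = 19.5 + 2Q, so Q* = 3.6667 and P* = 26.8333.
The supply curve's price intercept is 19.5, so PS = (1/2)(Q*)(P* - 19.5) = (1/2)(3.6667)(7.3333) = 13.4444.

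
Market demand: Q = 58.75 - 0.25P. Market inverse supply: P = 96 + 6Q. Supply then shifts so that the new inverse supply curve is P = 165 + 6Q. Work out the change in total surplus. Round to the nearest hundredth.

-721.05

Rewriting demand in inverse form: P = 235 - 4Q.
Initial equilibrium: Q_0 = 13.9, P_0 = 179.4; CS_0 = (1/2)(13.9)(55.6) = 386.42, PS_0 = (1/2)(13.9)(83.4) = 579.63.
New equilibrium: 235 - 4Q = 165 + 6Q gives Q_1 = 7, P_1 = 207; CS_1 = 98, PS_1 = 147.
Change in total surplus = (98 + 147) - (386.42 + 579.63) = -721.05.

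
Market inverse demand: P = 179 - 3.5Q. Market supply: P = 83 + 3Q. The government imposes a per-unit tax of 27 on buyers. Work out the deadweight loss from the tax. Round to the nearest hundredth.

Without the tax, 179 - 3.5Q = 83 + 3Q so Q* = 14.7692 and P* = 127.3077.
With the tax, buyers' net willingness to pay falls by 27: (179 - 27) - 3.5Q = 83 + 3Q, so Q_t = 10.6154. Buyers pay P_b = 141.8462; sellers receive P_s = P_b - 27 = 114.8462.
Deadweight loss is the triangle between the curves from Q_t to Q*: (1/2)(14.7692 - 10.6154)(27) = 56.0769.

56.08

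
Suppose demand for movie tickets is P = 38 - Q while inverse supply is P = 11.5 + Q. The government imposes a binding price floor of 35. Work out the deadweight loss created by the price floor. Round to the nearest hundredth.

Without the control, 38 - Q = 11.5 + Q so Q* = 13.25 and P* = 24.75.
At the floor price 35, quantity demanded is (38 - 35)/1 = 3; demand is the short side, so Q = 3 trades at P = 35.
At Q = 3 the demand price is 35 and the supply price is 14.5. Deadweight loss is the triangle between the curves from 3 to 13.25: (1/2)(35 - 14.5)(13.25 - 3) = 105.0625.

105.06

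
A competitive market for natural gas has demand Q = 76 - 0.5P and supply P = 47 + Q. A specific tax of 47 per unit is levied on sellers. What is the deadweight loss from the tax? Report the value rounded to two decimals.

368.17

Rewriting demand in inverse form: P = 152 - 2Q.
Pre-tax equilibrium: 152 - 2Q = 47 + Q gives Q* = 35, P* = 82.
With the tax, sellers need 47 more per unit: 152 - 2Q = 47 + Q + 47, so Q_t = 19.3333. Buyers pay P_b = 113.3333; sellers receive P_s = P_b - 47 = 66.3333.
Deadweight loss is the triangle between the curves from Q_t to Q*: (1/2)(35 - 19.3333)(47) = 368.1667.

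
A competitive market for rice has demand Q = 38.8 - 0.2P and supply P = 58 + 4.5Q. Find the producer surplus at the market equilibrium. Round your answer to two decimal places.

461.12

Rewriting demand in inverse form: P = 194 - 5Q.
Set 194 - 5Q = 58 + 4.5Q, which gives 136 = 9.5Q, so Q* = 14.3158 and P* = 194 - 5(14.3158) = 122.4211.
The supply curve's price intercept is 58, so PS = (1/2)(Q*)(P* - 58) = (1/2)(14.3158)(64.4211) = 461.1191.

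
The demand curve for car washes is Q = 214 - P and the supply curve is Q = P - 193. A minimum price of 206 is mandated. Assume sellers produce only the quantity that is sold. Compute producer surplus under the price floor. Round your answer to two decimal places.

Rewriting demand in inverse form: P = 214 - Q.
Rewriting supply in inverse form: P = 193 + Q.
Without the control, 214 - Q = 193 + Q so Q* = 10.5 and P* = 203.5.
At P = 206, buyers demand (214 - 206)/1 = 8 while sellers would supply more, so the quantity traded is 8 at price 206.
The supply price at Q = 8 is 201. PS is the trapezoid between 206 and supply over [0, 8]: (1/2)[(206 - 193) + (206 - 201)](8) = 72.

72.00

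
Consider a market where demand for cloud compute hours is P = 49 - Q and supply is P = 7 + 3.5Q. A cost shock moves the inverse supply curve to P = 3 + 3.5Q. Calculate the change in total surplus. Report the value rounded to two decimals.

39.11

Initial equilibrium: Q_0 = 9.3333, P_0 = 39.6667; CS_0 = (1/2)(9.3333)(9.3333) = 43.5556, PS_0 = (1/2)(9.3333)(32.6667) = 152.4444.
New equilibrium: 49 - Q = 3 + 3.5Q gives Q_1 = 10.2222, P_1 = 38.7778; CS_1 = 52.2469, PS_1 = 182.8642.
Change in total surplus = (52.2469 + 182.8642) - (43.5556 + 152.4444) = 39.1111.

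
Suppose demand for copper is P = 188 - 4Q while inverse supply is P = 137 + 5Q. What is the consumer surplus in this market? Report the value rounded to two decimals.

Setting demand equal to supply, 51 = 9Q, so Q* = 5.6667 and P* = 165.3333.
CS is the area between the demand curve and P* from 0 to Q*: (1/2)(5.6667)(22.6667) = 64.2222.

64.22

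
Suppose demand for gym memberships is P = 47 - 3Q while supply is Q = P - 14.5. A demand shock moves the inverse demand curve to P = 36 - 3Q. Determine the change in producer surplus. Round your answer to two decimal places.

-18.56

Rewriting supply in inverse form: P = 14.5 + Q.
Initial equilibrium: Q_0 = 8.125, P_0 = 22.625; CS_0 = (1/2)(8.125)(24.375) = 99.0234, PS_0 = (1/2)(8.125)(8.125) = 33.0078.
New equilibrium: 36 - 3Q = 14.5 + Q gives Q_1 = 5.375, P_1 = 19.875; CS_1 = 43.3359, PS_1 = 14.4453.
Change in producer surplus = 14.4453 - 33.0078 = -18.5625.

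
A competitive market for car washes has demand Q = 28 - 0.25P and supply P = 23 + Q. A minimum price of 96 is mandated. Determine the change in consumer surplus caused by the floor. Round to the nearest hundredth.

-601.68

Rewriting demand in inverse form: P = 112 - 4Q.
Without the control, 112 - 4Q = 23 + Q so Q* = 17.8 and P* = 40.8.
At P = 96, buyers demand (112 - 96)/4 = 4 while sellers would supply more, so the quantity traded is 4 at price 96.
CS goes from (1/2)(17.8)(71.2) = 633.68 to 32 (computed as (112 - 96)(4) - (1/2)(4)(4)^2), a change of -601.68.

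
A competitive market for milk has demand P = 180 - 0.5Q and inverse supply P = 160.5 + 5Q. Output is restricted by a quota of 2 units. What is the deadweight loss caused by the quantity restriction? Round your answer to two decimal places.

Unrestricted equilibrium: Q* = (180 - 160.5)/(0.5 + 5) = 3.5455.
At Q = 2 the demand price is 180 - 0.5(2) = 179 and the supply price is 160.5 + 5(2) = 170.5.
Deadweight loss is the triangle between the curves from 2 to 3.5455: (1/2)(179 - 170.5)(3.5455 - 2) = 6.5682.

6.57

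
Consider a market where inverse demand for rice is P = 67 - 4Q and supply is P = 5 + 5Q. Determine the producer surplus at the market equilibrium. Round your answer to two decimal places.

Setting demand equal to supply, 62 = 9Q, so Q* = 6.8889 and P* = 39.4444.
The supply curve's price intercept is 5, so PS = (1/2)(Q*)(P* - 5) = (1/2)(6.8889)(34.4444) = 118.642.

118.64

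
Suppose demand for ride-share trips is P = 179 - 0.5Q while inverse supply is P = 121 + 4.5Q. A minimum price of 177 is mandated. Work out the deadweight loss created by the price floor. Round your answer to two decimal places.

Without the control, 179 - 0.5Q = 121 + 4.5Q so Q* = 11.6 and P* = 173.2.
At the floor price 177, quantity demanded is (179 - 177)/0.5 = 4; demand is the short side, so Q = 4 trades at P = 177.
The lost-trades triangle has base Q* - 4 = 7.6 and height equal to the gap between the curves at Q = 4, which is 177 - 139 = 38. DWL = (1/2)(7.6)(38) = 144.4.

144.40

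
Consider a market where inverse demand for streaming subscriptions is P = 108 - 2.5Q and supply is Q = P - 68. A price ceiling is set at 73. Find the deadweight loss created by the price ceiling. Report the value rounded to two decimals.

72.32

Rewriting supply in inverse form: P = 68 + Q.
Free-market equilibrium: 108 - 2.5Q = 68 + Q gives Q* = 11.4286, P* = 79.4286.
At the ceiling price 73, quantity supplied is (73 - 68)/1 = 5; supply is the short side, so Q = 5 trades at P = 73.
At Q = 5 the demand price is 95.5 and the supply price is 73. Deadweight loss is the triangle between the curves from 5 to 11.4286: (1/2)(95.5 - 73)(11.4286 - 5) = 72.3214.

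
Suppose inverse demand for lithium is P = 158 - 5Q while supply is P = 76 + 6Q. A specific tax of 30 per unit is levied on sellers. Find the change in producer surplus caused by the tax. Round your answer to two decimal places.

-99.67

Pre-tax equilibrium: 158 - 5Q = 76 + 6Q gives Q* = 7.4545, P* = 120.7273.
With the tax, sellers need 30 more per unit: 158 - 5Q = 76 + 6Q + 30, so Q_t = 4.7273. Buyers pay P_b = 134.3636; sellers receive P_s = P_b - 30 = 104.3636.
PS falls from (1/2)(7.4545)(44.7273) = 166.7107 to (1/2)(4.7273)(28.3636) = 67.0413, a change of -99.6694.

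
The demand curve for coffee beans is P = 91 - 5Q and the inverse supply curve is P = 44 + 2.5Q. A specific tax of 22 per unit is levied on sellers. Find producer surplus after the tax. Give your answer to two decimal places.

13.89

Pre-tax equilibrium: 91 - 5Q = 44 + 2.5Q gives Q* = 6.2667, P* = 59.6667.
With the tax, sellers need 22 more per unit: 91 - 5Q = 44 + 2.5Q + 22, so Q_t = 3.3333. Buyers pay P_b = 74.3333; sellers receive P_s = P_b - 22 = 52.3333.
PS = (1/2)(Q_t)(P_s - 44) = (1/2)(3.3333)(8.3333) = 13.8889.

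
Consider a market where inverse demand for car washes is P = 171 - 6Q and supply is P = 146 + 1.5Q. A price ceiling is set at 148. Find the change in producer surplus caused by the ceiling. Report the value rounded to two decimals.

Without the control, 171 - 6Q = 146 + 1.5Q so Q* = 3.3333 and P* = 151.
At P = 148, sellers supply (148 - 146)/1.5 = 1.3333 while buyers want more, so the quantity traded is 1.3333 at price 148.
PS goes from (1/2)(3.3333)(5) = 8.3333 to 1.3333 (computed as (148 - 146)(1.3333) - (1/2)(1.5)(1.3333)^2), a change of -7.

-7.00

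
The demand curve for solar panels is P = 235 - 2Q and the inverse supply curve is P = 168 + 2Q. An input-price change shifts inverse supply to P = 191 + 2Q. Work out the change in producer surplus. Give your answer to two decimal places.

Initial equilibrium: Q_0 = 16.75, P_0 = 201.5; CS_0 = (1/2)(16.75)(33.5) = 280.5625, PS_0 = (1/2)(16.75)(33.5) = 280.5625.
New equilibrium: 235 - 2Q = 191 + 2Q gives Q_1 = 11, P_1 = 213; CS_1 = 121, PS_1 = 121.
Change in producer surplus = 121 - 280.5625 = -159.5625.

-159.56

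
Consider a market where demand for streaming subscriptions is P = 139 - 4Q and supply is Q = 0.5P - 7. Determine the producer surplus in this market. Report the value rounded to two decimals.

Rewriting supply in inverse form: P = 14 + 2Q.
Setting demand equal to supply, 125 = 6Q, so Q* = 20.8333 and P* = 55.6667.
Producer surplus is the triangle above supply below P*: (1/2)(20.8333)(55.6667 - 14) = (1/2)(20.8333)(41.6667) = 434.0278.

434.03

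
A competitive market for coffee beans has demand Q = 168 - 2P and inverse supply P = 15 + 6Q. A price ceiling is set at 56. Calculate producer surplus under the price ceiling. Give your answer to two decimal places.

Rewriting demand in inverse form: P = 84 - 0.5Q.
Without the control, 84 - 0.5Q = 15 + 6Q so Q* = 10.6154 and P* = 78.6923.
At P = 56, sellers supply (56 - 15)/6 = 6.8333 while buyers want more, so the quantity traded is 6.8333 at price 56.
PS is the triangle above supply below 56: (1/2)(6.8333)(56 - 15) = 140.0833.

140.08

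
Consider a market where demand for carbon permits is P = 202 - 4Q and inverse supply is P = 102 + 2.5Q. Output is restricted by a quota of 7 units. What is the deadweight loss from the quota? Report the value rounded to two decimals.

228.48

Without the quota, 202 - 4Q = 102 + 2.5Q gives Q* = 15.3846.
At Q = 7 the demand price is 202 - 4(7) = 174 and the supply price is 102 + 2.5(7) = 119.5.
Deadweight loss is the triangle between the curves from 7 to 15.3846: (1/2)(174 - 119.5)(15.3846 - 7) = 228.4808.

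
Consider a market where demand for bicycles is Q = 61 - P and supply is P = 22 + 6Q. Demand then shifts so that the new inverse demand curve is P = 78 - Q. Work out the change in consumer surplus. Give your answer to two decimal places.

Rewriting demand in inverse form: P = 61 - Q.
Initial equilibrium: Q_0 = 5.5714, P_0 = 55.4286; CS_0 = (1/2)(5.5714)(5.5714) = 15.5204, PS_0 = (1/2)(5.5714)(33.4286) = 93.1224.
New equilibrium: 78 - Q = 22 + 6Q gives Q_1 = 8, P_1 = 70; CS_1 = 32, PS_1 = 192.
Change in consumer surplus = 32 - 15.5204 = 16.4796.

16.48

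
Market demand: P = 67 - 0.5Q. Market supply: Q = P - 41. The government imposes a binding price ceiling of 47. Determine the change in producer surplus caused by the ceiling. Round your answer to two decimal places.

Rewriting supply in inverse form: P = 41 + Q.
Without the control, 67 - 0.5Q = 41 + Q so Q* = 17.3333 and P* = 58.3333.
At P = 47, sellers supply (47 - 41)/1 = 6 while buyers want more, so the quantity traded is 6 at price 47.
PS goes from (1/2)(17.3333)(17.3333) = 150.2222 to 18 (computed as (47 - 41)(6) - (1/2)(1)(6)^2), a change of -132.2222.

-132.22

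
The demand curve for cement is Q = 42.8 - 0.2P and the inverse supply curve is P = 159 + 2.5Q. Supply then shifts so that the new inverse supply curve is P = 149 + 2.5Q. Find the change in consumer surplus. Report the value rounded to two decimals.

53.33

Rewriting demand in inverse form: P = 214 - 5Q.
Initial equilibrium: Q_0 = 7.3333, P_0 = 177.3333; CS_0 = (1/2)(7.3333)(36.6667) = 134.4444, PS_0 = (1/2)(7.3333)(18.3333) = 67.2222.
New equilibrium: 214 - 5Q = 149 + 2.5Q gives Q_1 = 8.6667, P_1 = 170.6667; CS_1 = 187.7778, PS_1 = 93.8889.
Change in consumer surplus = 187.7778 - 134.4444 = 53.3333.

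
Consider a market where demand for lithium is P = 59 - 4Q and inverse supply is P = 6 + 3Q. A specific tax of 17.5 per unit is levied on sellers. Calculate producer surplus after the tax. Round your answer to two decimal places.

38.58

Pre-tax equilibrium: 59 - 4Q = 6 + 3Q gives Q* = 7.5714, P* = 28.7143.
A tax on sellers shifts supply up by 17.5: 59 - 4Q = 6 + 3Q + 17.5, so Q_t = 5.0714. Buyers pay P_b = 38.7143; sellers receive P_s = P_b - 17.5 = 21.2143.
Producer surplus is the triangle above supply below P_s: (1/2)(5.0714)(21.2143 - 6) = 38.5791.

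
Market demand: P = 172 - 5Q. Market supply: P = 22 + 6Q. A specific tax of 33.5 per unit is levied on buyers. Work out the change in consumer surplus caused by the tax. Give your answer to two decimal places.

-184.46

Without the tax, 172 - 5Q = 22 + 6Q so Q* = 13.6364 and P* = 103.8182.
With the tax, buyers' net willingness to pay falls by 33.5: (172 - 33.5) - 5Q = 22 + 6Q, so Q_t = 10.5909. Buyers pay P_b = 119.0455; sellers receive P_s = P_b - 33.5 = 85.5455.
CS falls from (1/2)(13.6364)(68.1818) = 464.876 to (1/2)(10.5909)(52.9545) = 280.4184, a change of -184.4576.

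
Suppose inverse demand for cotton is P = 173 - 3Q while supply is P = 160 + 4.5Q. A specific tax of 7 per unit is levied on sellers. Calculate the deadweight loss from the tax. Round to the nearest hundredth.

Without the tax, 173 - 3Q = 160 + 4.5Q so Q* = 1.7333 and P* = 167.8.
With the tax, sellers need 7 more per unit: 173 - 3Q = 160 + 4.5Q + 7, so Q_t = 0.8. Buyers pay P_b = 170.6; sellers receive P_s = P_b - 7 = 163.6.
The welfare triangle lost has base Q* - Q_t = 0.9333 and height t = 7, so DWL = (1/2)(0.9333)(7) = 3.2667.

3.27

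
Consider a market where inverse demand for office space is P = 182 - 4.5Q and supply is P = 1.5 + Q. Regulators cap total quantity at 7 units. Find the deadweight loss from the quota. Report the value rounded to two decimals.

Without the quota, 182 - 4.5Q = 1.5 + Q gives Q* = 32.8182.
At Q = 7 the demand price is 182 - 4.5(7) = 150.5 and the supply price is 1.5 + (7) = 8.5.
DWL = (1/2)(gap between curves at 7) x (Q* - 7) = (1/2)(142)(25.8182) = 1833.0909.

1833.09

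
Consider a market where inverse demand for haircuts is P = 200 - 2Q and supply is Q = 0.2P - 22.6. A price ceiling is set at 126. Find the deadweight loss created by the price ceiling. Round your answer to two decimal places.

338.10

Rewriting supply in inverse form: P = 113 + 5Q.
Without the control, 200 - 2Q = 113 + 5Q so Q* = 12.4286 and P* = 175.1429.
At P = 126, sellers supply (126 - 113)/5 = 2.6 while buyers want more, so the quantity traded is 2.6 at price 126.
The lost-trades triangle has base Q* - 2.6 = 9.8286 and height equal to the gap between the curves at Q = 2.6, which is 194.8 - 126 = 68.8. DWL = (1/2)(9.8286)(68.8) = 338.1029.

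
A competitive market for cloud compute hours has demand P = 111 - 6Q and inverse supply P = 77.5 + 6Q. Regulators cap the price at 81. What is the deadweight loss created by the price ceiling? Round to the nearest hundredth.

29.26

Free-market equilibrium: 111 - 6Q = 77.5 + 6Q gives Q* = 2.7917, P* = 94.25.
At the ceiling price 81, quantity supplied is (81 - 77.5)/6 = 0.5833; supply is the short side, so Q = 0.5833 trades at P = 81.
At Q = 0.5833 the demand price is 107.5 and the supply price is 81. Deadweight loss is the triangle between the curves from 0.5833 to 2.7917: (1/2)(107.5 - 81)(2.7917 - 0.5833) = 29.2604.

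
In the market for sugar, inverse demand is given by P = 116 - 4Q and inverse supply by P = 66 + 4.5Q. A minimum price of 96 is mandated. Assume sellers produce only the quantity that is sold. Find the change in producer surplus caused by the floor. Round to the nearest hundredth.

15.90

Without the control, 116 - 4Q = 66 + 4.5Q so Q* = 5.8824 and P* = 92.4706.
At the floor price 96, quantity demanded is (116 - 96)/4 = 5; demand is the short side, so Q = 5 trades at P = 96.
PS goes from (1/2)(5.8824)(26.4706) = 77.8547 to 93.75 (computed as (96 - 66)(5) - (1/2)(4.5)(5)^2), a change of 15.8953.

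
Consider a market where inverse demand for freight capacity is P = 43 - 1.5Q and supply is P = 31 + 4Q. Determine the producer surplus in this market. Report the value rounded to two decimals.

9.52

Equilibrium: 43 - 1.5Q = 31 + 4Q, so Q* = 2.1818 and P* = 39.7273.
PS is the area between P* and the supply curve from 0 to Q*: (1/2)(2.1818)(8.7273) = 9.5207.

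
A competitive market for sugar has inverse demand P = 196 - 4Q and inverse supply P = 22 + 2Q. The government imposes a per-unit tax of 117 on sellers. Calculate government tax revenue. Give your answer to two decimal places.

1111.50

Without the tax, 196 - 4Q = 22 + 2Q so Q* = 29 and P* = 80.
A tax on sellers shifts supply up by 117: 196 - 4Q = 22 + 2Q + 117, so Q_t = 9.5. Buyers pay P_b = 158; sellers receive P_s = P_b - 117 = 41.
Tax revenue = t x Q_t = 117 x 9.5 = 1111.5.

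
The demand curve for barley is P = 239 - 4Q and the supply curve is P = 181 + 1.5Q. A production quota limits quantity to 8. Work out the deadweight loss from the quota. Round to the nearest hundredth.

17.82

Unrestricted equilibrium: Q* = (239 - 181)/(4 + 1.5) = 10.5455.
At Q = 8 the demand price is 239 - 4(8) = 207 and the supply price is 181 + 1.5(8) = 193.
DWL = (1/2)(gap between curves at 8) x (Q* - 8) = (1/2)(14)(2.5455) = 17.8182.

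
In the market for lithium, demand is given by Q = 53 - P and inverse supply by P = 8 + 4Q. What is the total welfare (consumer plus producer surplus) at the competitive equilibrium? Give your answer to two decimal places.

Rewriting demand in inverse form: P = 53 - Q.
Equilibrium: 53 - Q = 8 + 4Q, so Q* = 9 and P* = 44.
CS = (1/2)(9)(9) = 40.5 and PS = (1/2)(9)(36) = 162, so total surplus = 202.5.

202.50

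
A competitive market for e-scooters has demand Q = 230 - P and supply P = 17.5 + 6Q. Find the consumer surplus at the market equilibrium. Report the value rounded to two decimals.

Rewriting demand in inverse form: P = 230 - Q.
Equilibrium: 230 - Q = 17.5 + 6Q, so Q* = 30.3571 and P* = 199.6429.
Consumer surplus is the triangle under demand above P*: (1/2)(30.3571)(230 - 199.6429) = (1/2)(30.3571)(30.3571) = 460.7781.

460.78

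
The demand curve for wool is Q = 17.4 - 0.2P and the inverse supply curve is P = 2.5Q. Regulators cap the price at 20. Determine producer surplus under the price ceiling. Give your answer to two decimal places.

Rewriting demand in inverse form: P = 87 - 5Q.
Free-market equilibrium: 87 - 5Q = 2.5Q gives Q* = 11.6, P* = 29.
At the ceiling price 20, quantity supplied is (20 - 0)/2.5 = 8; supply is the short side, so Q = 8 trades at P = 20.
PS is the triangle above supply below 20: (1/2)(8)(20 - 0) = 80.

80.00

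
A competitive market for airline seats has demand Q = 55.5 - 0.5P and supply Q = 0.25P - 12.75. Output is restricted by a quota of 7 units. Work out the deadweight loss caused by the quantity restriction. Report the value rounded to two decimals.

27.00

Rewriting demand in inverse form: P = 111 - 2Q.
Rewriting supply in inverse form: P = 51 + 4Q.
Unrestricted equilibrium: Q* = (111 - 51)/(2 + 4) = 10.
At Q = 7 the demand price is 111 - 2(7) = 97 and the supply price is 51 + 4(7) = 79.
DWL = (1/2)(gap between curves at 7) x (Q* - 7) = (1/2)(18)(3) = 27.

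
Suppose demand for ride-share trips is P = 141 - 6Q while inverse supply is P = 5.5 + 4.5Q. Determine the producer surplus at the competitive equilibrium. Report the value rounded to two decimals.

Setting demand equal to supply, 135.5 = 10.5Q, so Q* = 12.9048 and P* = 63.5714.
The supply curve's price intercept is 5.5, so PS = (1/2)(Q*)(P* - 5.5) = (1/2)(12.9048)(58.0714) = 374.699.

374.70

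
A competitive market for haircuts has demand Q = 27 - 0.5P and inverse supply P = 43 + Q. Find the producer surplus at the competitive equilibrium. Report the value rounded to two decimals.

Rewriting demand in inverse form: P = 54 - 2Q.
Set 54 - 2Q = 43 + Q, which gives 11 = 3Q, so Q* = 3.6667 and P* = 54 - 2(3.6667) = 46.6667.
The supply curve's price intercept is 43, so PS = (1/2)(Q*)(P* - 43) = (1/2)(3.6667)(3.6667) = 6.7222.

6.72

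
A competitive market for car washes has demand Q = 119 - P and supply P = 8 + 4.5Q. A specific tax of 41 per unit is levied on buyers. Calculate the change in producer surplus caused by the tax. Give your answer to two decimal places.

Rewriting demand in inverse form: P = 119 - Q.
Pre-tax equilibrium: 119 - Q = 8 + 4.5Q gives Q* = 20.1818, P* = 98.8182.
With the tax, buyers' net willingness to pay falls by 41: (119 - 41) - Q = 8 + 4.5Q, so Q_t = 12.7273. Buyers pay P_b = 106.2727; sellers receive P_s = P_b - 41 = 65.2727.
PS falls from (1/2)(20.1818)(90.8182) = 916.438 to (1/2)(12.7273)(57.2727) = 364.4628, a change of -551.9752.

-551.98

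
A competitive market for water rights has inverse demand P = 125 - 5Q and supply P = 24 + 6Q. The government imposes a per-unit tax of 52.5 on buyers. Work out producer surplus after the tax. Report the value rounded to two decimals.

58.32

Without the tax, 125 - 5Q = 24 + 6Q so Q* = 9.1818 and P* = 79.0909.
A tax on buyers shifts demand down by 52.5: (125 - 52.5) - 5Q = 24 + 6Q, so Q_t = 4.4091. Buyers pay P_b = 102.9545; sellers receive P_s = P_b - 52.5 = 50.4545.
PS = (1/2)(Q_t)(P_s - 24) = (1/2)(4.4091)(26.4545) = 58.3202.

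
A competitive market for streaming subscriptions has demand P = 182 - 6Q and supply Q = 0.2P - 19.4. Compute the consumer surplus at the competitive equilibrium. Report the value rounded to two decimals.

179.13

Rewriting supply in inverse form: P = 97 + 5Q.
Equilibrium: 182 - 6Q = 97 + 5Q, so Q* = 7.7273 and P* = 135.6364.
CS is the area between the demand curve and P* from 0 to Q*: (1/2)(7.7273)(46.3636) = 179.1322.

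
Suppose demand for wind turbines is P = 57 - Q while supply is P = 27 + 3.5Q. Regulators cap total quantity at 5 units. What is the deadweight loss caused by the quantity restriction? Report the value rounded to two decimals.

Without the quota, 57 - Q = 27 + 3.5Q gives Q* = 6.6667.
At Q = 5 the demand price is 57 - (5) = 52 and the supply price is 27 + 3.5(5) = 44.5.
DWL = (1/2)(gap between curves at 5) x (Q* - 5) = (1/2)(7.5)(1.6667) = 6.25.

6.25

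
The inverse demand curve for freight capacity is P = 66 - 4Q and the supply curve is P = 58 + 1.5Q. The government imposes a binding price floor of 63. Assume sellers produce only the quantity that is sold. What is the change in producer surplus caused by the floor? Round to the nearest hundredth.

Without the control, 66 - 4Q = 58 + 1.5Q so Q* = 1.4545 and P* = 60.1818.
At the floor price 63, quantity demanded is (66 - 63)/4 = 0.75; demand is the short side, so Q = 0.75 trades at P = 63.
PS goes from (1/2)(1.4545)(2.1818) = 1.5868 to 3.3281 (computed as (63 - 58)(0.75) - (1/2)(1.5)(0.75)^2), a change of 1.7413.

1.74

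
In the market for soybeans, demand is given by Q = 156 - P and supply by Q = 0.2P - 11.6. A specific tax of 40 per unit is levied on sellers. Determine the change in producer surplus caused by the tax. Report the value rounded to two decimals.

Rewriting demand in inverse form: P = 156 - Q.
Rewriting supply in inverse form: P = 58 + 5Q.
Without the tax, 156 - Q = 58 + 5Q so Q* = 16.3333 and P* = 139.6667.
A tax on sellers shifts supply up by 40: 156 - Q = 58 + 5Q + 40, so Q_t = 9.6667. Buyers pay P_b = 146.3333; sellers receive P_s = P_b - 40 = 106.3333.
PS falls from (1/2)(16.3333)(81.6667) = 666.9444 to (1/2)(9.6667)(48.3333) = 233.6111, a change of -433.3333.

-433.33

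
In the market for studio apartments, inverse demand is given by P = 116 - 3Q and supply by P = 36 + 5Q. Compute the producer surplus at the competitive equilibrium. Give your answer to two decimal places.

Set 116 - 3Q = 36 + 5Q, which gives 80 = 8Q, so Q* = 10 and P* = 116 - 3(10) = 86.
PS is the area between P* and the supply curve from 0 to Q*: (1/2)(10)(50) = 250.

250.00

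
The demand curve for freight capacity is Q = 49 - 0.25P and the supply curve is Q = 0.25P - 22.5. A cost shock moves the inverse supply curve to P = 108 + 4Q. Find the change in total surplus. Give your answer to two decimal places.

Rewriting demand in inverse form: P = 196 - 4Q.
Rewriting supply in inverse form: P = 90 + 4Q.
Initial equilibrium: Q_0 = 13.25, P_0 = 143; CS_0 = (1/2)(13.25)(53) = 351.125, PS_0 = (1/2)(13.25)(53) = 351.125.
New equilibrium: 196 - 4Q = 108 + 4Q gives Q_1 = 11, P_1 = 152; CS_1 = 242, PS_1 = 242.
Change in total surplus = (242 + 242) - (351.125 + 351.125) = -218.25.

-218.25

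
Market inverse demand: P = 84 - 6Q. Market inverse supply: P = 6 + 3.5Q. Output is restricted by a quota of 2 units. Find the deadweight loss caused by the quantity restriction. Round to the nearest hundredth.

Unrestricted equilibrium: Q* = (84 - 6)/(6 + 3.5) = 8.2105.
At Q = 2 the demand price is 84 - 6(2) = 72 and the supply price is 6 + 3.5(2) = 13.
Deadweight loss is the triangle between the curves from 2 to 8.2105: (1/2)(72 - 13)(8.2105 - 2) = 183.2105.

183.21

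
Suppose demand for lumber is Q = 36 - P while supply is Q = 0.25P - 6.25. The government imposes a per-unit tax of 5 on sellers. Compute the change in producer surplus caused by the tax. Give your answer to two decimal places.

Rewriting demand in inverse form: P = 36 - Q.
Rewriting supply in inverse form: P = 25 + 4Q.
Pre-tax equilibrium: 36 - Q = 25 + 4Q gives Q* = 2.2, P* = 33.8.
With the tax, sellers need 5 more per unit: 36 - Q = 25 + 4Q + 5, so Q_t = 1.2. Buyers pay P_b = 34.8; sellers receive P_s = P_b - 5 = 29.8.
PS falls from (1/2)(2.2)(8.8) = 9.68 to (1/2)(1.2)(4.8) = 2.88, a change of -6.8.

-6.80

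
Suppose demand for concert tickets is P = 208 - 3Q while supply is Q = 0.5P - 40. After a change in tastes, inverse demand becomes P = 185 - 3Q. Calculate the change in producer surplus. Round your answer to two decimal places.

Rewriting supply in inverse form: P = 80 + 2Q.
Initial equilibrium: Q_0 = 25.6, P_0 = 131.2; CS_0 = (1/2)(25.6)(76.8) = 983.04, PS_0 = (1/2)(25.6)(51.2) = 655.36.
New equilibrium: 185 - 3Q = 80 + 2Q gives Q_1 = 21, P_1 = 122; CS_1 = 661.5, PS_1 = 441.
Change in producer surplus = 441 - 655.36 = -214.36.

-214.36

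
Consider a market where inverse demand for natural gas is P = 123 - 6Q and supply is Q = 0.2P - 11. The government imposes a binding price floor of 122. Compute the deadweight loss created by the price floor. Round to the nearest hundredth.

199.00

Rewriting supply in inverse form: P = 55 + 5Q.
Without the control, 123 - 6Q = 55 + 5Q so Q* = 6.1818 and P* = 85.9091.
At P = 122, buyers demand (123 - 122)/6 = 0.1667 while sellers would supply more, so the quantity traded is 0.1667 at price 122.
The lost-trades triangle has base Q* - 0.1667 = 6.0152 and height equal to the gap between the curves at Q = 0.1667, which is 122 - 55.8333 = 66.1667. DWL = (1/2)(6.0152)(66.1667) = 199.0013.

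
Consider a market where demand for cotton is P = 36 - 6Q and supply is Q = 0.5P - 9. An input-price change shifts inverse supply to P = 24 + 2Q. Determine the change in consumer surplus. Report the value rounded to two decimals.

Rewriting supply in inverse form: P = 18 + 2Q.
Initial equilibrium: Q_0 = 2.25, P_0 = 22.5; CS_0 = (1/2)(2.25)(13.5) = 15.1875, PS_0 = (1/2)(2.25)(4.5) = 5.0625.
New equilibrium: 36 - 6Q = 24 + 2Q gives Q_1 = 1.5, P_1 = 27; CS_1 = 6.75, PS_1 = 2.25.
Change in consumer surplus = 6.75 - 15.1875 = -8.4375.

-8.44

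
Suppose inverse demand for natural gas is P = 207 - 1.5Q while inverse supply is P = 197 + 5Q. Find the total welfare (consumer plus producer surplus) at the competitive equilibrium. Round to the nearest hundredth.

Setting demand equal to supply, 10 = 6.5Q, so Q* = 1.5385 and P* = 204.6923.
Total surplus is the full triangle between the curves from 0 to Q*: (1/2)(1.5385)(207 - 197) = 7.6923.

7.69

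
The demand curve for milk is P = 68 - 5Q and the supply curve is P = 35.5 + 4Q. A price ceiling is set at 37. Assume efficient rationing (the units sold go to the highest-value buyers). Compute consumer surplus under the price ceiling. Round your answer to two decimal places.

11.27

Without the control, 68 - 5Q = 35.5 + 4Q so Q* = 3.6111 and P* = 49.9444.
At the ceiling price 37, quantity supplied is (37 - 35.5)/4 = 0.375; supply is the short side, so Q = 0.375 trades at P = 37.
The demand price at Q = 0.375 is 66.125. CS is the trapezoid between demand and 37 over [0, 0.375]: (1/2)[(68 - 37) + (66.125 - 37)](0.375) = 11.2734.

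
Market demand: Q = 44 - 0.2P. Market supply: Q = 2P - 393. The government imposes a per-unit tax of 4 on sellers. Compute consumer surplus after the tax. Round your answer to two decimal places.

Rewriting demand in inverse form: P = 220 - 5Q.
Rewriting supply in inverse form: P = 196.5 + 0.5Q.
Pre-tax equilibrium: 220 - 5Q = 196.5 + 0.5Q gives Q* = 4.2727, P* = 198.6364.
A tax on sellers shifts supply up by 4: 220 - 5Q = 196.5 + 0.5Q + 4, so Q_t = 3.5455. Buyers pay P_b = 202.2727; sellers receive P_s = P_b - 4 = 198.2727.
CS = (1/2)(Q_t)(220 - P_b) = (1/2)(3.5455)(17.7273) = 31.4256.

31.43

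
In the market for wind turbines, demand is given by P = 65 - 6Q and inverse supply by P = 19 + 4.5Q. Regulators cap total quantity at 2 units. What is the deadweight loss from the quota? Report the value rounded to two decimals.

29.76

Without the quota, 65 - 6Q = 19 + 4.5Q gives Q* = 4.381.
At Q = 2 the demand price is 65 - 6(2) = 53 and the supply price is 19 + 4.5(2) = 28.
Deadweight loss is the triangle between the curves from 2 to 4.381: (1/2)(53 - 28)(4.381 - 2) = 29.7619.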